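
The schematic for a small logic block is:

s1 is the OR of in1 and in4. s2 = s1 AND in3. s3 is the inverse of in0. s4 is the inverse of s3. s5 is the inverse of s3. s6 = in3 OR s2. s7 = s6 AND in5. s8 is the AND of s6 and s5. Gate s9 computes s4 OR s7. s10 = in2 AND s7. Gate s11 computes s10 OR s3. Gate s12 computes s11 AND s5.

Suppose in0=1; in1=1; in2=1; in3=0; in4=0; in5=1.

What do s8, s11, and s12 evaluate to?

s1 = in1 OR in4 = 1 OR 0 = 1
s2 = s1 AND in3 = 1 AND 0 = 0
s3 = NOT in0 = NOT 1 = 0
s5 = NOT s3 = NOT 0 = 1
s6 = in3 OR s2 = 0 OR 0 = 0
s7 = s6 AND in5 = 0 AND 1 = 0
s8 = s6 AND s5 = 0 AND 1 = 0
s10 = in2 AND s7 = 1 AND 0 = 0
s11 = s10 OR s3 = 0 OR 0 = 0
s12 = s11 AND s5 = 0 AND 1 = 0

s8 = 0  s11 = 0  s12 = 0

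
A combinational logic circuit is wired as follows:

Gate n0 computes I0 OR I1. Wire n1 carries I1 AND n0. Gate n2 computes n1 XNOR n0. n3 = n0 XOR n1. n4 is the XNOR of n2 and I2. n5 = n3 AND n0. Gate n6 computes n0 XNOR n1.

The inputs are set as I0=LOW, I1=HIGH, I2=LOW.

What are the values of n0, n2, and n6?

n0 = HIGH, n2 = HIGH, n6 = HIGH

n0 = I0 OR I1 = LOW OR HIGH = HIGH
n1 = I1 AND n0 = HIGH AND HIGH = HIGH
n2 = n1 XNOR n0 = HIGH XNOR HIGH = HIGH
n6 = n0 XNOR n1 = HIGH XNOR HIGH = HIGH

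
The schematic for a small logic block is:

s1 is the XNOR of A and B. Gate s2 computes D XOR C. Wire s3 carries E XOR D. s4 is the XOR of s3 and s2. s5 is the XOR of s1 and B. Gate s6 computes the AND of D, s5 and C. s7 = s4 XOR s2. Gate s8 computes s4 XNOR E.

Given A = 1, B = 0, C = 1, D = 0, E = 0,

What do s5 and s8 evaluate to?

s5 = 0, s8 = 0

s1 = A XNOR B = 1 XNOR 0 = 0
s2 = D XOR C = 0 XOR 1 = 1
s3 = E XOR D = 0 XOR 0 = 0
s4 = s3 XOR s2 = 0 XOR 1 = 1
s5 = s1 XOR B = 0 XOR 0 = 0
s8 = s4 XNOR E = 1 XNOR 0 = 0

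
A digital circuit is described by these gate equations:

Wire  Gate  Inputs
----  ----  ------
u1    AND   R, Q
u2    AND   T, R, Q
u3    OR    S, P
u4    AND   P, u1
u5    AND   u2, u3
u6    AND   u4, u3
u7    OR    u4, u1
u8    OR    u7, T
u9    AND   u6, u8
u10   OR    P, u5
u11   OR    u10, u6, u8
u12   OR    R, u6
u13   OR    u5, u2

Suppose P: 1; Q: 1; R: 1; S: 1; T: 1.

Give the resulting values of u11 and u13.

u1 = R AND Q = 1 AND 1 = 1
u2 = T AND R AND Q = 1 AND 1 AND 1 = 1
u3 = S OR P = 1 OR 1 = 1
u4 = P AND u1 = 1 AND 1 = 1
u5 = u2 AND u3 = 1 AND 1 = 1
u6 = u4 AND u3 = 1 AND 1 = 1
u7 = u4 OR u1 = 1 OR 1 = 1
u8 = u7 OR T = 1 OR 1 = 1
u10 = P OR u5 = 1 OR 1 = 1
u11 = u10 OR u6 OR u8 = 1 OR 1 OR 1 = 1
u13 = u5 OR u2 = 1 OR 1 = 1

u11 = 1, u13 = 1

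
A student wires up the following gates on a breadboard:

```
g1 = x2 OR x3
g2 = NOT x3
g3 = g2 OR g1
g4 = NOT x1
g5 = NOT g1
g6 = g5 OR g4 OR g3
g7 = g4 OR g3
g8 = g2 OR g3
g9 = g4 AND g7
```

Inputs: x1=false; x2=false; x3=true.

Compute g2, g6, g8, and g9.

g1 = x2 OR x3 = false OR true = true
g2 = NOT x3 = NOT true = false
g3 = g2 OR g1 = false OR true = true
g4 = NOT x1 = NOT false = true
g5 = NOT g1 = NOT true = false
g6 = g5 OR g4 OR g3 = false OR true OR true = true
g7 = g4 OR g3 = true OR true = true
g8 = g2 OR g3 = false OR true = true
g9 = g4 AND g7 = true AND true = true

g2 = false, g6 = true, g8 = true, g9 = true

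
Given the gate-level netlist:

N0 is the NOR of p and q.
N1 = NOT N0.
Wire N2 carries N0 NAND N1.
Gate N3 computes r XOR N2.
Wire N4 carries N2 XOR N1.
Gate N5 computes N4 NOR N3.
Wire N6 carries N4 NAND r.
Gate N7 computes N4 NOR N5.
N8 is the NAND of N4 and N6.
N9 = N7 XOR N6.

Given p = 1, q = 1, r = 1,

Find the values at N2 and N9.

N2 = 1, N9 = 1

N0 = p NOR q = 1 NOR 1 = 0
N1 = NOT N0 = NOT 0 = 1
N2 = N0 NAND N1 = 0 NAND 1 = 1
N3 = r XOR N2 = 1 XOR 1 = 0
N4 = N2 XOR N1 = 1 XOR 1 = 0
N5 = N4 NOR N3 = 0 NOR 0 = 1
N6 = N4 NAND r = 0 NAND 1 = 1
N7 = N4 NOR N5 = 0 NOR 1 = 0
N9 = N7 XOR N6 = 0 XOR 1 = 1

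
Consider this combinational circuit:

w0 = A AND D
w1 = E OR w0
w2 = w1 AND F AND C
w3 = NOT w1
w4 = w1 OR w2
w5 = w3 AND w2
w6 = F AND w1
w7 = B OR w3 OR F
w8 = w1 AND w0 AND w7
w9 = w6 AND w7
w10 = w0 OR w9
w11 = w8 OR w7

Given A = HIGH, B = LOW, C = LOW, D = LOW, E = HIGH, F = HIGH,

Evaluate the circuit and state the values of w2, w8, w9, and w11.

w0 = A AND D = HIGH AND LOW = LOW
w1 = E OR w0 = HIGH OR LOW = HIGH
w2 = w1 AND F AND C = HIGH AND HIGH AND LOW = LOW
w3 = NOT w1 = NOT HIGH = LOW
w6 = F AND w1 = HIGH AND HIGH = HIGH
w7 = B OR w3 OR F = LOW OR LOW OR HIGH = HIGH
w8 = w1 AND w0 AND w7 = HIGH AND LOW AND HIGH = LOW
w9 = w6 AND w7 = HIGH AND HIGH = HIGH
w11 = w8 OR w7 = LOW OR HIGH = HIGH

w2 = LOW, w8 = LOW, w9 = HIGH, w11 = HIGH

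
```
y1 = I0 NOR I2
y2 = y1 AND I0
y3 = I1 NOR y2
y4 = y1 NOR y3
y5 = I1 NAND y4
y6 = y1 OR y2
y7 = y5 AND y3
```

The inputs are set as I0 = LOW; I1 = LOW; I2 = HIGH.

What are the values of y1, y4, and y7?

y1 = I0 NOR I2 = LOW NOR HIGH = LOW
y2 = y1 AND I0 = LOW AND LOW = LOW
y3 = I1 NOR y2 = LOW NOR LOW = HIGH
y4 = y1 NOR y3 = LOW NOR HIGH = LOW
y5 = I1 NAND y4 = LOW NAND LOW = HIGH
y7 = y5 AND y3 = HIGH AND HIGH = HIGH

y1 = LOW; y4 = LOW; y7 = HIGH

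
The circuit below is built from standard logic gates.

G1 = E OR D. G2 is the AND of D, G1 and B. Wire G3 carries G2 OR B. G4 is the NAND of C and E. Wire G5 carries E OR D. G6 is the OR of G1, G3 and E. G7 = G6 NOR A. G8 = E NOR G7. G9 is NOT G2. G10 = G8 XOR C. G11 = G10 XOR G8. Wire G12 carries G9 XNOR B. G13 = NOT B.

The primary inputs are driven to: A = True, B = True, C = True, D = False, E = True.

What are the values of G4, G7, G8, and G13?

G4 = False; G7 = False; G8 = False; G13 = False

G1 = E OR D = True OR False = True
G2 = D AND G1 AND B = False AND True AND True = False
G3 = G2 OR B = False OR True = True
G4 = C NAND E = True NAND True = False
G6 = G1 OR G3 OR E = True OR True OR True = True
G7 = G6 NOR A = True NOR True = False
G8 = E NOR G7 = True NOR False = False
G13 = NOT B = NOT True = False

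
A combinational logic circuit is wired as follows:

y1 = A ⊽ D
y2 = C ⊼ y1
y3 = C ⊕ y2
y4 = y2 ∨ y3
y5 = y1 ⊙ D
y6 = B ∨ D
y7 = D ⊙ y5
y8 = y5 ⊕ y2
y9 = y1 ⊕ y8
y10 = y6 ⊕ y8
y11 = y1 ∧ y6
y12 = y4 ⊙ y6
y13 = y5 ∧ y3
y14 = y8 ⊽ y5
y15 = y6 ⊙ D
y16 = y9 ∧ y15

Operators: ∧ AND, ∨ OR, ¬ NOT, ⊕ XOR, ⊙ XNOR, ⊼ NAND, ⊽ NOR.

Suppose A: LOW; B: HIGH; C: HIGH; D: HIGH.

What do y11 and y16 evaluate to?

y1 = A NOR D = LOW NOR HIGH = LOW
y2 = C NAND y1 = HIGH NAND LOW = HIGH
y5 = y1 XNOR D = LOW XNOR HIGH = LOW
y6 = B OR D = HIGH OR HIGH = HIGH
y8 = y5 XOR y2 = LOW XOR HIGH = HIGH
y9 = y1 XOR y8 = LOW XOR HIGH = HIGH
y11 = y1 AND y6 = LOW AND HIGH = LOW
y15 = y6 XNOR D = HIGH XNOR HIGH = HIGH
y16 = y9 AND y15 = HIGH AND HIGH = HIGH

y11 = LOW  y16 = HIGH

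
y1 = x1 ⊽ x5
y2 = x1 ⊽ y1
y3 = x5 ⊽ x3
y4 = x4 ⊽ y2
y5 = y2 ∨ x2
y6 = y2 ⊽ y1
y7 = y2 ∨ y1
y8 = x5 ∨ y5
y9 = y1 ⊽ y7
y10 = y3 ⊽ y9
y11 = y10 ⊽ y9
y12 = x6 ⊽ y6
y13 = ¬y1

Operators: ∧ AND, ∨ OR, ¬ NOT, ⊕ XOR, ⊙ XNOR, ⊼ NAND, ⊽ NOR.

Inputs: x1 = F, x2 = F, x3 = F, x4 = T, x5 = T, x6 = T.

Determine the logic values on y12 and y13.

y1 = x1 NOR x5 = F NOR T = F
y2 = x1 NOR y1 = F NOR F = T
y6 = y2 NOR y1 = T NOR F = F
y12 = x6 NOR y6 = T NOR F = F
y13 = NOT y1 = NOT F = T

y12 = F, y13 = T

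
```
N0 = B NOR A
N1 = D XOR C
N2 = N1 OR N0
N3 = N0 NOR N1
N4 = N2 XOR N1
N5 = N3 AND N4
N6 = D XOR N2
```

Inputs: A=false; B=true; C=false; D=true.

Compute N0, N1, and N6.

N0 = false, N1 = true, N6 = false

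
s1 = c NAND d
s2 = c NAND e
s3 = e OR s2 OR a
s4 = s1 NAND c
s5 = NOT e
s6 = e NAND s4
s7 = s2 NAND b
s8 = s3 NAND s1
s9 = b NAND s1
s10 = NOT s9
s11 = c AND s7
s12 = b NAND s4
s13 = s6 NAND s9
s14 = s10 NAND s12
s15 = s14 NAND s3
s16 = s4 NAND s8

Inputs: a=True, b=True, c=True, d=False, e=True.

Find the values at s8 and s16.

s8 = False, s16 = True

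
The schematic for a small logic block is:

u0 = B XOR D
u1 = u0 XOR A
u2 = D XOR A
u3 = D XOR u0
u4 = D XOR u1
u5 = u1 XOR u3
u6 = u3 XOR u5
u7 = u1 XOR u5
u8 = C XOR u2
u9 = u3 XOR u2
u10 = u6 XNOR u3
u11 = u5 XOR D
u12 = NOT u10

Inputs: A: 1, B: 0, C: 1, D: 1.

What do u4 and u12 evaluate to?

u0 = B XOR D = 0 XOR 1 = 1
u1 = u0 XOR A = 1 XOR 1 = 0
u3 = D XOR u0 = 1 XOR 1 = 0
u4 = D XOR u1 = 1 XOR 0 = 1
u5 = u1 XOR u3 = 0 XOR 0 = 0
u6 = u3 XOR u5 = 0 XOR 0 = 0
u10 = u6 XNOR u3 = 0 XNOR 0 = 1
u12 = NOT u10 = NOT 1 = 0

u4 = 1, u12 = 0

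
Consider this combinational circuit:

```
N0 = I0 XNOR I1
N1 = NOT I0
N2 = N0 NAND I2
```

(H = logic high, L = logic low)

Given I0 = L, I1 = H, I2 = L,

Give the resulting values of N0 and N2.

N0 = I0 XNOR I1 = L XNOR H = L
N2 = N0 NAND I2 = L NAND L = H

N0 = L; N2 = H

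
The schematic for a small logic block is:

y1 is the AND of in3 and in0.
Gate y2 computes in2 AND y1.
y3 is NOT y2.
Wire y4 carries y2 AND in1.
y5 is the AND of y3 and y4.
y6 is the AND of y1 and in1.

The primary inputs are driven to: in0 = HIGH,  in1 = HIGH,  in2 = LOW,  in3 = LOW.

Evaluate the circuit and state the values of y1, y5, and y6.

y1 = in3 AND in0 = LOW AND HIGH = LOW
y2 = in2 AND y1 = LOW AND LOW = LOW
y3 = NOT y2 = NOT LOW = HIGH
y4 = y2 AND in1 = LOW AND HIGH = LOW
y5 = y3 AND y4 = HIGH AND LOW = LOW
y6 = y1 AND in1 = LOW AND HIGH = LOW

y1 = LOW  y5 = LOW  y6 = LOW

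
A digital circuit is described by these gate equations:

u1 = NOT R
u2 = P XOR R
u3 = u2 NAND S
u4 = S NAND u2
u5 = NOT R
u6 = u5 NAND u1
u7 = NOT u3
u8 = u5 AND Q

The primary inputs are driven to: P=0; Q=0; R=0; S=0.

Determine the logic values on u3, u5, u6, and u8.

u3 = 1, u5 = 1, u6 = 0, u8 = 0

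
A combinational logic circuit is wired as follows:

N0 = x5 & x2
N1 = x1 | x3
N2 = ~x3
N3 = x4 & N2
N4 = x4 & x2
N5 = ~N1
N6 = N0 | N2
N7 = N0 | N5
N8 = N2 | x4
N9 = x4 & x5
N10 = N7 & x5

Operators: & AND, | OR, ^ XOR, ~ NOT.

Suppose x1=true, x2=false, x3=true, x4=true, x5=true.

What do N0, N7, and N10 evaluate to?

N0 = false  N7 = false  N10 = false

N0 = x5 AND x2 = true AND false = false
N1 = x1 OR x3 = true OR true = true
N5 = NOT N1 = NOT true = false
N7 = N0 OR N5 = false OR false = false
N10 = N7 AND x5 = false AND true = false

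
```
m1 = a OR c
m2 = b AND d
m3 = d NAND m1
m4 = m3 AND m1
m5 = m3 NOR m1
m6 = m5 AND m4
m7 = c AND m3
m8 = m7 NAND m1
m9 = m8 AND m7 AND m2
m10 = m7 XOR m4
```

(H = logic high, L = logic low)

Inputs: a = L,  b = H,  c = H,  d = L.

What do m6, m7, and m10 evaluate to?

m6 = L, m7 = H, m10 = L

m1 = a OR c = L OR H = H
m3 = d NAND m1 = L NAND H = H
m4 = m3 AND m1 = H AND H = H
m5 = m3 NOR m1 = H NOR H = L
m6 = m5 AND m4 = L AND H = L
m7 = c AND m3 = H AND H = H
m10 = m7 XOR m4 = H XOR H = L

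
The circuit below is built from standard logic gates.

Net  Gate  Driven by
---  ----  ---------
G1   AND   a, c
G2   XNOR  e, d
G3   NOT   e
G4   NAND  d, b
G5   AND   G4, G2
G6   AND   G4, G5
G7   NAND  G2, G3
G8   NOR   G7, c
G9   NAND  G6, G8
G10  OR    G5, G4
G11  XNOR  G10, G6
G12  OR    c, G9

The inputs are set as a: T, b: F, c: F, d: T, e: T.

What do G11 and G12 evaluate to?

G2 = e XNOR d = T XNOR T = T
G3 = NOT e = NOT T = F
G4 = d NAND b = T NAND F = T
G5 = G4 AND G2 = T AND T = T
G6 = G4 AND G5 = T AND T = T
G7 = G2 NAND G3 = T NAND F = T
G8 = G7 NOR c = T NOR F = F
G9 = G6 NAND G8 = T NAND F = T
G10 = G5 OR G4 = T OR T = T
G11 = G10 XNOR G6 = T XNOR T = T
G12 = c OR G9 = F OR T = T

G11 = T  G12 = T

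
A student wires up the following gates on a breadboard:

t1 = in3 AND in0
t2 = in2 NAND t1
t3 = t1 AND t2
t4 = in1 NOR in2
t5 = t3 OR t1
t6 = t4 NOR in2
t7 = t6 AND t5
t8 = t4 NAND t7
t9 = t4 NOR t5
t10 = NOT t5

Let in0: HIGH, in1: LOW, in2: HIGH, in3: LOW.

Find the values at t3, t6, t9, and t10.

t1 = in3 AND in0 = LOW AND HIGH = LOW
t2 = in2 NAND t1 = HIGH NAND LOW = HIGH
t3 = t1 AND t2 = LOW AND HIGH = LOW
t4 = in1 NOR in2 = LOW NOR HIGH = LOW
t5 = t3 OR t1 = LOW OR LOW = LOW
t6 = t4 NOR in2 = LOW NOR HIGH = LOW
t9 = t4 NOR t5 = LOW NOR LOW = HIGH
t10 = NOT t5 = NOT LOW = HIGH

t3 = LOW, t6 = LOW, t9 = HIGH, t10 = HIGH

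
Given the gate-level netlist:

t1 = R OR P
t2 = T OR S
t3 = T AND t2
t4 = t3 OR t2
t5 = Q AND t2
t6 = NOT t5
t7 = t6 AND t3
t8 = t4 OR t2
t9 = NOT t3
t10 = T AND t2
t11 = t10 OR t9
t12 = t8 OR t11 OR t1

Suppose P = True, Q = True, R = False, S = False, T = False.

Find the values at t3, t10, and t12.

t3 = False, t10 = False, t12 = True

t1 = R OR P = False OR True = True
t2 = T OR S = False OR False = False
t3 = T AND t2 = False AND False = False
t4 = t3 OR t2 = False OR False = False
t8 = t4 OR t2 = False OR False = False
t9 = NOT t3 = NOT False = True
t10 = T AND t2 = False AND False = False
t11 = t10 OR t9 = False OR True = True
t12 = t8 OR t11 OR t1 = False OR True OR True = True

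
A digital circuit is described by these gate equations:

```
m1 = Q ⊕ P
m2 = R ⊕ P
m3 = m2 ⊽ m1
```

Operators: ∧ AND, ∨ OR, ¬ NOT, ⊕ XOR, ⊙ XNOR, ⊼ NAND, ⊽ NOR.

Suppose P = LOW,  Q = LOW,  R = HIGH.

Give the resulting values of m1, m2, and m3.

m1 = Q XOR P = LOW XOR LOW = LOW
m2 = R XOR P = HIGH XOR LOW = HIGH
m3 = m2 NOR m1 = HIGH NOR LOW = LOW

m1 = LOW, m2 = HIGH, m3 = LOW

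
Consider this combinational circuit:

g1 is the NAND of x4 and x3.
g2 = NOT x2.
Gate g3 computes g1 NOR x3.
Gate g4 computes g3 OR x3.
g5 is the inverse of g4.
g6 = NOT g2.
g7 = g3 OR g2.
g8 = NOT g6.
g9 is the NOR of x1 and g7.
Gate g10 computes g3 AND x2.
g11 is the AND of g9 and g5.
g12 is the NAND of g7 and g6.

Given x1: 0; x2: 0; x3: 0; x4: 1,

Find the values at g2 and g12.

g2 = 1, g12 = 1

g1 = x4 NAND x3 = 1 NAND 0 = 1
g2 = NOT x2 = NOT 0 = 1
g3 = g1 NOR x3 = 1 NOR 0 = 0
g6 = NOT g2 = NOT 1 = 0
g7 = g3 OR g2 = 0 OR 1 = 1
g12 = g7 NAND g6 = 1 NAND 0 = 1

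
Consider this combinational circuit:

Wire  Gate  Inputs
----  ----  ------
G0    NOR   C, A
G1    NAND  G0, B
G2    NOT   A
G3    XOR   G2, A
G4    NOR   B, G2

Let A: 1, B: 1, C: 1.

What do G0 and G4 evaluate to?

G0 = 0, G4 = 0

G0 = C NOR A = 1 NOR 1 = 0
G2 = NOT A = NOT 1 = 0
G4 = B NOR G2 = 1 NOR 0 = 0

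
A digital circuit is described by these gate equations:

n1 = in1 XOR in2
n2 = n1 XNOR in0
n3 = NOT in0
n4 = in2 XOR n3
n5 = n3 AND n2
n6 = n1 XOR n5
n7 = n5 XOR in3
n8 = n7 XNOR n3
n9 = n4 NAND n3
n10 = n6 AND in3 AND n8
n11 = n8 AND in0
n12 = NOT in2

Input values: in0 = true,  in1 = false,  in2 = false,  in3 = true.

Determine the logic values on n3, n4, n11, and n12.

n1 = in1 XOR in2 = false XOR false = false
n2 = n1 XNOR in0 = false XNOR true = false
n3 = NOT in0 = NOT true = false
n4 = in2 XOR n3 = false XOR false = false
n5 = n3 AND n2 = false AND false = false
n7 = n5 XOR in3 = false XOR true = true
n8 = n7 XNOR n3 = true XNOR false = false
n11 = n8 AND in0 = false AND true = false
n12 = NOT in2 = NOT false = true

n3 = false  n4 = false  n11 = false  n12 = true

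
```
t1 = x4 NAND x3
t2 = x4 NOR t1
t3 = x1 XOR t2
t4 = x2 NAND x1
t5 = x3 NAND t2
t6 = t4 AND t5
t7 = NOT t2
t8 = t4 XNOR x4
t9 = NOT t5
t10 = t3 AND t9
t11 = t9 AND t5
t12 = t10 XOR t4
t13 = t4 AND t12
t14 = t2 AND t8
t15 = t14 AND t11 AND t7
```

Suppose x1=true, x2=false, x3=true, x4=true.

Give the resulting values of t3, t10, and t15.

t3 = true; t10 = false; t15 = false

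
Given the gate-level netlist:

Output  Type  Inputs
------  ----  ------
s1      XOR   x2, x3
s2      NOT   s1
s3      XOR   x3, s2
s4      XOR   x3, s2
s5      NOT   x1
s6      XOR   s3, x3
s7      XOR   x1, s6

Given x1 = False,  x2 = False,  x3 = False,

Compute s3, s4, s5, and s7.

s3 = True; s4 = True; s5 = True; s7 = True

s1 = x2 XOR x3 = False XOR False = False
s2 = NOT s1 = NOT False = True
s3 = x3 XOR s2 = False XOR True = True
s4 = x3 XOR s2 = False XOR True = True
s5 = NOT x1 = NOT False = True
s6 = s3 XOR x3 = True XOR False = True
s7 = x1 XOR s6 = False XOR True = True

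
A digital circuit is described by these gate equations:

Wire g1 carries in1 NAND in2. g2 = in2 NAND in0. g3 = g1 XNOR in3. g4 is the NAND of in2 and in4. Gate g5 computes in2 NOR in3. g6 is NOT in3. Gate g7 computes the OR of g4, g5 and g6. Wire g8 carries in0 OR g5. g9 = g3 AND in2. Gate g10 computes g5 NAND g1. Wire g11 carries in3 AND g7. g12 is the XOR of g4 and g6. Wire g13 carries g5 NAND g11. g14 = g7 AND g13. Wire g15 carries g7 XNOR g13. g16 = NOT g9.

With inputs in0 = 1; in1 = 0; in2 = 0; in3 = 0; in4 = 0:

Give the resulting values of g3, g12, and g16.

g1 = in1 NAND in2 = 0 NAND 0 = 1
g3 = g1 XNOR in3 = 1 XNOR 0 = 0
g4 = in2 NAND in4 = 0 NAND 0 = 1
g6 = NOT in3 = NOT 0 = 1
g9 = g3 AND in2 = 0 AND 0 = 0
g12 = g4 XOR g6 = 1 XOR 1 = 0
g16 = NOT g9 = NOT 0 = 1

g3 = 0; g12 = 0; g16 = 1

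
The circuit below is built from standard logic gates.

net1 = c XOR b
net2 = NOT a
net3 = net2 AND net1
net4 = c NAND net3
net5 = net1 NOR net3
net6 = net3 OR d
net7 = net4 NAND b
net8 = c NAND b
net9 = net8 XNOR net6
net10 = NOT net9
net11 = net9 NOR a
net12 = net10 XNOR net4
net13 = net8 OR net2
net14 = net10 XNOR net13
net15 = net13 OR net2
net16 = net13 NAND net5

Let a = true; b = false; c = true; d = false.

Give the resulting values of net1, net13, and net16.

net1 = true, net13 = true, net16 = true

net1 = c XOR b = true XOR false = true
net2 = NOT a = NOT true = false
net3 = net2 AND net1 = false AND true = false
net5 = net1 NOR net3 = true NOR false = false
net8 = c NAND b = true NAND false = true
net13 = net8 OR net2 = true OR false = true
net16 = net13 NAND net5 = true NAND false = true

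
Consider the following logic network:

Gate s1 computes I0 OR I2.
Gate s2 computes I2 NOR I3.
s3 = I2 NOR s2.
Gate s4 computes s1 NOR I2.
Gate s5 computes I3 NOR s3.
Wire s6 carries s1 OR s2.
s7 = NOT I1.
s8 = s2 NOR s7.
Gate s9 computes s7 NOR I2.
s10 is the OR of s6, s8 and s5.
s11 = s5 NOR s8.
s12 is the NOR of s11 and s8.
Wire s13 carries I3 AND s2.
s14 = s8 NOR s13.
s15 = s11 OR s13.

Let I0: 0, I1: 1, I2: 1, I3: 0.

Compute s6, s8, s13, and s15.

s6 = 1  s8 = 1  s13 = 0  s15 = 0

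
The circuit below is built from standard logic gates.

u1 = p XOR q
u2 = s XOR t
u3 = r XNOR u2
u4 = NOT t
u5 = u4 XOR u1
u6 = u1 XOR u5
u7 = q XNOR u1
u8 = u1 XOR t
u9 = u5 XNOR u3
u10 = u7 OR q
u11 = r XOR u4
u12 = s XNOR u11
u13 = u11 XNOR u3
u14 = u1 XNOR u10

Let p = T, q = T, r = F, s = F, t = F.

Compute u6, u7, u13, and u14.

u6 = T, u7 = F, u13 = T, u14 = F

u1 = p XOR q = T XOR T = F
u2 = s XOR t = F XOR F = F
u3 = r XNOR u2 = F XNOR F = T
u4 = NOT t = NOT F = T
u5 = u4 XOR u1 = T XOR F = T
u6 = u1 XOR u5 = F XOR T = T
u7 = q XNOR u1 = T XNOR F = F
u10 = u7 OR q = F OR T = T
u11 = r XOR u4 = F XOR T = T
u13 = u11 XNOR u3 = T XNOR T = T
u14 = u1 XNOR u10 = F XNOR T = F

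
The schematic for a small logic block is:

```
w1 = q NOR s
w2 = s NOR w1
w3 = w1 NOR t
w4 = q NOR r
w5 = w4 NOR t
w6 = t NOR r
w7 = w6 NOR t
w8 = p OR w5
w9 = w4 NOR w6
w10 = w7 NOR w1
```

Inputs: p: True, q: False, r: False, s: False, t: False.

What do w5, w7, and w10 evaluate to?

w1 = q NOR s = False NOR False = True
w4 = q NOR r = False NOR False = True
w5 = w4 NOR t = True NOR False = False
w6 = t NOR r = False NOR False = True
w7 = w6 NOR t = True NOR False = False
w10 = w7 NOR w1 = False NOR True = False

w5 = False  w7 = False  w10 = False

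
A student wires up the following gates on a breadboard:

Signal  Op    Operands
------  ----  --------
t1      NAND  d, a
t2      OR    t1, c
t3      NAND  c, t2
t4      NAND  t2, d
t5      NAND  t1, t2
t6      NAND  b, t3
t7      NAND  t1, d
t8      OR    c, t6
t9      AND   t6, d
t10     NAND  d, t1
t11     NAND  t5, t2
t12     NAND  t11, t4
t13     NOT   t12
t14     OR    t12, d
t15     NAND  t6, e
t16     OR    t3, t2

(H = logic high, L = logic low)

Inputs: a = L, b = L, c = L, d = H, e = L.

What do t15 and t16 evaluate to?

t15 = H, t16 = H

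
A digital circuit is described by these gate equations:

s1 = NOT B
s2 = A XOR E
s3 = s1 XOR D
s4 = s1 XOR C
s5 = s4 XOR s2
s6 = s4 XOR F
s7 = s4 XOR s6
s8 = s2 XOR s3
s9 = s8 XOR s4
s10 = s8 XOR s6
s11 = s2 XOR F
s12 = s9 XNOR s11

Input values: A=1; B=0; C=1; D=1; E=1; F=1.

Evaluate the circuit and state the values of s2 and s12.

s1 = NOT B = NOT 0 = 1
s2 = A XOR E = 1 XOR 1 = 0
s3 = s1 XOR D = 1 XOR 1 = 0
s4 = s1 XOR C = 1 XOR 1 = 0
s8 = s2 XOR s3 = 0 XOR 0 = 0
s9 = s8 XOR s4 = 0 XOR 0 = 0
s11 = s2 XOR F = 0 XOR 1 = 1
s12 = s9 XNOR s11 = 0 XNOR 1 = 0

s2 = 0; s12 = 0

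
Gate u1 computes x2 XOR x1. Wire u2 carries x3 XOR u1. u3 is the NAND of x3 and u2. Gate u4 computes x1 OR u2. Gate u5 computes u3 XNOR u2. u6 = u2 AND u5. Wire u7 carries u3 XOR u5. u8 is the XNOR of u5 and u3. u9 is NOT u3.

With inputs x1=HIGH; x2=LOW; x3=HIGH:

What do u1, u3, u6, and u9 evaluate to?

u1 = x2 XOR x1 = LOW XOR HIGH = HIGH
u2 = x3 XOR u1 = HIGH XOR HIGH = LOW
u3 = x3 NAND u2 = HIGH NAND LOW = HIGH
u5 = u3 XNOR u2 = HIGH XNOR LOW = LOW
u6 = u2 AND u5 = LOW AND LOW = LOW
u9 = NOT u3 = NOT HIGH = LOW

u1 = HIGH  u3 = HIGH  u6 = LOW  u9 = LOW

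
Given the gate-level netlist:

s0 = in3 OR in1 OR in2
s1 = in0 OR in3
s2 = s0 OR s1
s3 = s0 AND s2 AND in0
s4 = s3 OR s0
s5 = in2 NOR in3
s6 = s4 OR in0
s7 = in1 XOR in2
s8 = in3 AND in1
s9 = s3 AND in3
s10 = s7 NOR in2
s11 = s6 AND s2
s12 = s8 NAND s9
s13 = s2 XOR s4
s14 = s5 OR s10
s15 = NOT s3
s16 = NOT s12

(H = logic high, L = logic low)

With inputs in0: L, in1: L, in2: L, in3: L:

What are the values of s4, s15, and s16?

s4 = L, s15 = H, s16 = L

s0 = in3 OR in1 OR in2 = L OR L OR L = L
s1 = in0 OR in3 = L OR L = L
s2 = s0 OR s1 = L OR L = L
s3 = s0 AND s2 AND in0 = L AND L AND L = L
s4 = s3 OR s0 = L OR L = L
s8 = in3 AND in1 = L AND L = L
s9 = s3 AND in3 = L AND L = L
s12 = s8 NAND s9 = L NAND L = H
s15 = NOT s3 = NOT L = H
s16 = NOT s12 = NOT H = L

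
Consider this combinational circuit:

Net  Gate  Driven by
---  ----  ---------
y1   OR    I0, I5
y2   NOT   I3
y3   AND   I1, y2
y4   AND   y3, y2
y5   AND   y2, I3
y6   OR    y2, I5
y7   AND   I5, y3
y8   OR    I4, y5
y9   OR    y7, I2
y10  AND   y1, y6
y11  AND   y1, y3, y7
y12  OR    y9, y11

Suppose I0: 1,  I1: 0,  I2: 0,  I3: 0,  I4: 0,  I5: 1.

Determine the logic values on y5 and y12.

y5 = 0  y12 = 0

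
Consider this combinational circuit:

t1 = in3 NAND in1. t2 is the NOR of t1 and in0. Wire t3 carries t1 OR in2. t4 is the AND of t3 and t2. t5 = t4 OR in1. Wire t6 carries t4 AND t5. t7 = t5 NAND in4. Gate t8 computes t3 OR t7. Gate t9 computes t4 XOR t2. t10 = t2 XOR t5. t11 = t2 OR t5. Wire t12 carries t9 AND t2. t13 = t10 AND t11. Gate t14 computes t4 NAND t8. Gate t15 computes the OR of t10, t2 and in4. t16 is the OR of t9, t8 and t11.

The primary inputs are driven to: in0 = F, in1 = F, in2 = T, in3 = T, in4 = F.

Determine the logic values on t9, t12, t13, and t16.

t9 = F, t12 = F, t13 = F, t16 = T

t1 = in3 NAND in1 = T NAND F = T
t2 = t1 NOR in0 = T NOR F = F
t3 = t1 OR in2 = T OR T = T
t4 = t3 AND t2 = T AND F = F
t5 = t4 OR in1 = F OR F = F
t7 = t5 NAND in4 = F NAND F = T
t8 = t3 OR t7 = T OR T = T
t9 = t4 XOR t2 = F XOR F = F
t10 = t2 XOR t5 = F XOR F = F
t11 = t2 OR t5 = F OR F = F
t12 = t9 AND t2 = F AND F = F
t13 = t10 AND t11 = F AND F = F
t16 = t9 OR t8 OR t11 = F OR T OR F = T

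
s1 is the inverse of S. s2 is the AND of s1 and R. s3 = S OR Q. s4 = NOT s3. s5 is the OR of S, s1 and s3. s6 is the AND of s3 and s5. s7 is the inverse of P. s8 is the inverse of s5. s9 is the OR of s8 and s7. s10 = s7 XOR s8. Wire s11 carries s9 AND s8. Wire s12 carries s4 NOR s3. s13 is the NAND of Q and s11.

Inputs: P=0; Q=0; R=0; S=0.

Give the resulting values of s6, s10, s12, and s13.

s6 = 0; s10 = 1; s12 = 0; s13 = 1

s1 = NOT S = NOT 0 = 1
s3 = S OR Q = 0 OR 0 = 0
s4 = NOT s3 = NOT 0 = 1
s5 = S OR s1 OR s3 = 0 OR 1 OR 0 = 1
s6 = s3 AND s5 = 0 AND 1 = 0
s7 = NOT P = NOT 0 = 1
s8 = NOT s5 = NOT 1 = 0
s9 = s8 OR s7 = 0 OR 1 = 1
s10 = s7 XOR s8 = 1 XOR 0 = 1
s11 = s9 AND s8 = 1 AND 0 = 0
s12 = s4 NOR s3 = 1 NOR 0 = 0
s13 = Q NAND s11 = 0 NAND 0 = 1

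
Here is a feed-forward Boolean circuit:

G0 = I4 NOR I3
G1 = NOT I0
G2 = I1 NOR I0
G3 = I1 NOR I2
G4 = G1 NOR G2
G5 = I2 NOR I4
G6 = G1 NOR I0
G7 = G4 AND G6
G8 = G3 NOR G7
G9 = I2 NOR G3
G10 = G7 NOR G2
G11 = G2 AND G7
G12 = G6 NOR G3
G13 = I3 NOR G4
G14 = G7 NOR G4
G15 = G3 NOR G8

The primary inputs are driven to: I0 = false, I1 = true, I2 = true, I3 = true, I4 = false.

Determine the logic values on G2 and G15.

G1 = NOT I0 = NOT false = true
G2 = I1 NOR I0 = true NOR false = false
G3 = I1 NOR I2 = true NOR true = false
G4 = G1 NOR G2 = true NOR false = false
G6 = G1 NOR I0 = true NOR false = false
G7 = G4 AND G6 = false AND false = false
G8 = G3 NOR G7 = false NOR false = true
G15 = G3 NOR G8 = false NOR true = false

G2 = false; G15 = false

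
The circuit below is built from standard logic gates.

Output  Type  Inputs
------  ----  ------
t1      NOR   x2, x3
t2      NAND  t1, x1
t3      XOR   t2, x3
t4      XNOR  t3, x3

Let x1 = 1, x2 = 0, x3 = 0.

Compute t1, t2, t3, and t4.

t1 = 1, t2 = 0, t3 = 0, t4 = 1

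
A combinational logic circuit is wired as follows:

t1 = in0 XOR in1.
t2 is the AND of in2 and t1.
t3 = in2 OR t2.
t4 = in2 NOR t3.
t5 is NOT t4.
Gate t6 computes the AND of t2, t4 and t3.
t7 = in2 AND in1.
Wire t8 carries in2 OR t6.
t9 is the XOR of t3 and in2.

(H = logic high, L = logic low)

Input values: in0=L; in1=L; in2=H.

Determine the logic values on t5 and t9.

t5 = H, t9 = L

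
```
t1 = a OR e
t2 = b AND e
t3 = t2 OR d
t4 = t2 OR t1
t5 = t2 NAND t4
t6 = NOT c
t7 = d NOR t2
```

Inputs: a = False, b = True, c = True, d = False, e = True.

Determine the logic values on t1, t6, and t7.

t1 = a OR e = False OR True = True
t2 = b AND e = True AND True = True
t6 = NOT c = NOT True = False
t7 = d NOR t2 = False NOR True = False

t1 = True, t6 = False, t7 = False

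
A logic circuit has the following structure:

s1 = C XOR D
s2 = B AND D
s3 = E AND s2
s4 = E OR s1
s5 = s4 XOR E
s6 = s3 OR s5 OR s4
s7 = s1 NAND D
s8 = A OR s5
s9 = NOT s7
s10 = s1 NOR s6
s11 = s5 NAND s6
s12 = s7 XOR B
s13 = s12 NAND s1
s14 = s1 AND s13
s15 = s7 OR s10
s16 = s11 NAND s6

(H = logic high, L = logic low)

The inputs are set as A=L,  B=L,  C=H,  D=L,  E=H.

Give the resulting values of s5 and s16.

s5 = L; s16 = L

s1 = C XOR D = H XOR L = H
s2 = B AND D = L AND L = L
s3 = E AND s2 = H AND L = L
s4 = E OR s1 = H OR H = H
s5 = s4 XOR E = H XOR H = L
s6 = s3 OR s5 OR s4 = L OR L OR H = H
s11 = s5 NAND s6 = L NAND H = H
s16 = s11 NAND s6 = H NAND H = L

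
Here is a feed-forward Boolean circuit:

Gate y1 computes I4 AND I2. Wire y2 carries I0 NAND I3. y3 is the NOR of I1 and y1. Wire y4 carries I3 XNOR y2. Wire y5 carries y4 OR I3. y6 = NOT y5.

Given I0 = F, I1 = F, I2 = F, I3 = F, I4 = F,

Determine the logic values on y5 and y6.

y5 = F, y6 = T

y2 = I0 NAND I3 = F NAND F = T
y4 = I3 XNOR y2 = F XNOR T = F
y5 = y4 OR I3 = F OR F = F
y6 = NOT y5 = NOT F = T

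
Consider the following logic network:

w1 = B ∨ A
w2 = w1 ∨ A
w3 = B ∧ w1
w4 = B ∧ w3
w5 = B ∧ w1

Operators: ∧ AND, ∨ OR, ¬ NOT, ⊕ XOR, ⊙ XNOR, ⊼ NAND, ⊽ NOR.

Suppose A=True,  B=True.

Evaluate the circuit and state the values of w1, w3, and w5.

w1 = True; w3 = True; w5 = True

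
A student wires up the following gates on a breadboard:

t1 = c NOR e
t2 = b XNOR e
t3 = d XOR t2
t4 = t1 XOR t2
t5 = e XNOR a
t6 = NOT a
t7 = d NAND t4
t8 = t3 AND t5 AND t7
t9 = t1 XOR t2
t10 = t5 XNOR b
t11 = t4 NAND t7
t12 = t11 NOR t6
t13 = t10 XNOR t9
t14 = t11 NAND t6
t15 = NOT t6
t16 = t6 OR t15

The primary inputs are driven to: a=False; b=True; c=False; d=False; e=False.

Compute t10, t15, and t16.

t10 = True  t15 = False  t16 = True

t5 = e XNOR a = False XNOR False = True
t6 = NOT a = NOT False = True
t10 = t5 XNOR b = True XNOR True = True
t15 = NOT t6 = NOT True = False
t16 = t6 OR t15 = True OR False = True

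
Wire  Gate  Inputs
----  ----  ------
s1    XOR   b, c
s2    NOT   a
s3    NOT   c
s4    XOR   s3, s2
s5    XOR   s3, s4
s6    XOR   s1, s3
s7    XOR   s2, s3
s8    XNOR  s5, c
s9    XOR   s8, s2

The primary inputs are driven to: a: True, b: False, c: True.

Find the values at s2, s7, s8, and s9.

s2 = NOT a = NOT True = False
s3 = NOT c = NOT True = False
s4 = s3 XOR s2 = False XOR False = False
s5 = s3 XOR s4 = False XOR False = False
s7 = s2 XOR s3 = False XOR False = False
s8 = s5 XNOR c = False XNOR True = False
s9 = s8 XOR s2 = False XOR False = False

s2 = False  s7 = False  s8 = False  s9 = False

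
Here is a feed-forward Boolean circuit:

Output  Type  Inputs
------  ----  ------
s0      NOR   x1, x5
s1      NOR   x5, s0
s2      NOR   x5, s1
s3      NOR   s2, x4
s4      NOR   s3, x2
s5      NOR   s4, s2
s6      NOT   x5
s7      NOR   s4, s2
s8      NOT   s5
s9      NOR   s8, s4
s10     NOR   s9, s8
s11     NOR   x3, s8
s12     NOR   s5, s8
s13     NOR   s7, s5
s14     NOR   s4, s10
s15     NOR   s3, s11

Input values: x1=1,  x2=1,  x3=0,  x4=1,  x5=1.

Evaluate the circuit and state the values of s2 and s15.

s0 = x1 NOR x5 = 1 NOR 1 = 0
s1 = x5 NOR s0 = 1 NOR 0 = 0
s2 = x5 NOR s1 = 1 NOR 0 = 0
s3 = s2 NOR x4 = 0 NOR 1 = 0
s4 = s3 NOR x2 = 0 NOR 1 = 0
s5 = s4 NOR s2 = 0 NOR 0 = 1
s8 = NOT s5 = NOT 1 = 0
s11 = x3 NOR s8 = 0 NOR 0 = 1
s15 = s3 NOR s11 = 0 NOR 1 = 0

s2 = 0  s15 = 0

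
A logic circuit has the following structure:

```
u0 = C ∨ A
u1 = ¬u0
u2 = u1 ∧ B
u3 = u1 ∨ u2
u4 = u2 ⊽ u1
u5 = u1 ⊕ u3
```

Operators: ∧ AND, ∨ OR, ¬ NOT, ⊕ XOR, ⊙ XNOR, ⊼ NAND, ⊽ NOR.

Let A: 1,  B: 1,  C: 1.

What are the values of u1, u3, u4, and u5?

u1 = 0; u3 = 0; u4 = 1; u5 = 0

u0 = C OR A = 1 OR 1 = 1
u1 = NOT u0 = NOT 1 = 0
u2 = u1 AND B = 0 AND 1 = 0
u3 = u1 OR u2 = 0 OR 0 = 0
u4 = u2 NOR u1 = 0 NOR 0 = 1
u5 = u1 XOR u3 = 0 XOR 0 = 0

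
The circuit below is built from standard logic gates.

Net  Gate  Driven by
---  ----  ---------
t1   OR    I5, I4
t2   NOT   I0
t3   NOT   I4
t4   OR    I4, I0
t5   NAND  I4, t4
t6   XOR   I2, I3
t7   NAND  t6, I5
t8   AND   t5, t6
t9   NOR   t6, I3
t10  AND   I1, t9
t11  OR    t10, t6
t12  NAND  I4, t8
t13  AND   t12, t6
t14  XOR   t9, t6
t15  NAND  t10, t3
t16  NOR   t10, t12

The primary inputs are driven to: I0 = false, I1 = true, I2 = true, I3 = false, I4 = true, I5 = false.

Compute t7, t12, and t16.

t7 = true, t12 = true, t16 = false

t4 = I4 OR I0 = true OR false = true
t5 = I4 NAND t4 = true NAND true = false
t6 = I2 XOR I3 = true XOR false = true
t7 = t6 NAND I5 = true NAND false = true
t8 = t5 AND t6 = false AND true = false
t9 = t6 NOR I3 = true NOR false = false
t10 = I1 AND t9 = true AND false = false
t12 = I4 NAND t8 = true NAND false = true
t16 = t10 NOR t12 = false NOR true = false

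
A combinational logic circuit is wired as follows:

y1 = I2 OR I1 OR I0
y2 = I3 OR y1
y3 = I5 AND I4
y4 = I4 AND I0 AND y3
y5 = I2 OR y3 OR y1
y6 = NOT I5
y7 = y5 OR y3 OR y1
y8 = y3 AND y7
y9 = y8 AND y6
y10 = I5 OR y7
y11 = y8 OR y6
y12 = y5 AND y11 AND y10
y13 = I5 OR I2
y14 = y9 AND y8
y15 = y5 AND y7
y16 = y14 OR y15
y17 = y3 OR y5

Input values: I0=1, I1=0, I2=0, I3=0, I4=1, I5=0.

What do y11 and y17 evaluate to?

y1 = I2 OR I1 OR I0 = 0 OR 0 OR 1 = 1
y3 = I5 AND I4 = 0 AND 1 = 0
y5 = I2 OR y3 OR y1 = 0 OR 0 OR 1 = 1
y6 = NOT I5 = NOT 0 = 1
y7 = y5 OR y3 OR y1 = 1 OR 0 OR 1 = 1
y8 = y3 AND y7 = 0 AND 1 = 0
y11 = y8 OR y6 = 0 OR 1 = 1
y17 = y3 OR y5 = 0 OR 1 = 1

y11 = 1, y17 = 1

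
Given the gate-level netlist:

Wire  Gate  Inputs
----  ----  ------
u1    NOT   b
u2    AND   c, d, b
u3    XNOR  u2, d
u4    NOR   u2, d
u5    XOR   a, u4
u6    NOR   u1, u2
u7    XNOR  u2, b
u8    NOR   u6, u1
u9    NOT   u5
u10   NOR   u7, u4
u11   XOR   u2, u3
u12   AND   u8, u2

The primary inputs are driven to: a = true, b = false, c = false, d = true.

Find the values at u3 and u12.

u3 = false, u12 = false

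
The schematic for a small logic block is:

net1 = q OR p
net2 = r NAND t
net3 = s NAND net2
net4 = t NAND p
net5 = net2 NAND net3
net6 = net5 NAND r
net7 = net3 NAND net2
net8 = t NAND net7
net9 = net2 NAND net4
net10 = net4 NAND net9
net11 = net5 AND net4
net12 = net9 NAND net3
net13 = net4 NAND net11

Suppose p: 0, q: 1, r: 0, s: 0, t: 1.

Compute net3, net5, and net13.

net3 = 1, net5 = 0, net13 = 1

net2 = r NAND t = 0 NAND 1 = 1
net3 = s NAND net2 = 0 NAND 1 = 1
net4 = t NAND p = 1 NAND 0 = 1
net5 = net2 NAND net3 = 1 NAND 1 = 0
net11 = net5 AND net4 = 0 AND 1 = 0
net13 = net4 NAND net11 = 1 NAND 0 = 1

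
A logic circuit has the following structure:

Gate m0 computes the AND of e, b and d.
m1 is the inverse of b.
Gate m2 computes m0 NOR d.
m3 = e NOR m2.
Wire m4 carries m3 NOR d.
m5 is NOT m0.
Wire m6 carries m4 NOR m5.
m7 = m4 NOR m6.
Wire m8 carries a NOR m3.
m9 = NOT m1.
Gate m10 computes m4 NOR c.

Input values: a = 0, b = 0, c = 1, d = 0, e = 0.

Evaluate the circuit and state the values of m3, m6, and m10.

m3 = 0, m6 = 0, m10 = 0

m0 = e AND b AND d = 0 AND 0 AND 0 = 0
m2 = m0 NOR d = 0 NOR 0 = 1
m3 = e NOR m2 = 0 NOR 1 = 0
m4 = m3 NOR d = 0 NOR 0 = 1
m5 = NOT m0 = NOT 0 = 1
m6 = m4 NOR m5 = 1 NOR 1 = 0
m10 = m4 NOR c = 1 NOR 1 = 0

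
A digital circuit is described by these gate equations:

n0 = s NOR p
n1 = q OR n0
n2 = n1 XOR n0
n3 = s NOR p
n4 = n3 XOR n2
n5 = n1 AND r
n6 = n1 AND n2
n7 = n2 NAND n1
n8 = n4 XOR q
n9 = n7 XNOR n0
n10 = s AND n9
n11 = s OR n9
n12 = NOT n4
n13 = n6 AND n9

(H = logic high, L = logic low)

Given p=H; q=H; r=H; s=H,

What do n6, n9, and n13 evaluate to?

n6 = H; n9 = H; n13 = H

n0 = s NOR p = H NOR H = L
n1 = q OR n0 = H OR L = H
n2 = n1 XOR n0 = H XOR L = H
n6 = n1 AND n2 = H AND H = H
n7 = n2 NAND n1 = H NAND H = L
n9 = n7 XNOR n0 = L XNOR L = H
n13 = n6 AND n9 = H AND H = H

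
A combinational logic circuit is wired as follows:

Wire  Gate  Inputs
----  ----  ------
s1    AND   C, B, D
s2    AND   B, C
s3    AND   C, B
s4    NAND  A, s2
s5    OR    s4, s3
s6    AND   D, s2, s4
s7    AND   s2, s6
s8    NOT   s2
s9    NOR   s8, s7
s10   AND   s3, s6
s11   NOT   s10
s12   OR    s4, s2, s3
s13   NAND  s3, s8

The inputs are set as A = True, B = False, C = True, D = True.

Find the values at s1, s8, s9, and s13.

s1 = C AND B AND D = True AND False AND True = False
s2 = B AND C = False AND True = False
s3 = C AND B = True AND False = False
s4 = A NAND s2 = True NAND False = True
s6 = D AND s2 AND s4 = True AND False AND True = False
s7 = s2 AND s6 = False AND False = False
s8 = NOT s2 = NOT False = True
s9 = s8 NOR s7 = True NOR False = False
s13 = s3 NAND s8 = False NAND True = True

s1 = False  s8 = True  s9 = False  s13 = True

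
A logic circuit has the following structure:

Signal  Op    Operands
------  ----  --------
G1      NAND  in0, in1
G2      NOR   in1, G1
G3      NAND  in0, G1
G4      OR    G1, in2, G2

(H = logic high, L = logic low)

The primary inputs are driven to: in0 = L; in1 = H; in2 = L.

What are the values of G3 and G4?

G1 = in0 NAND in1 = L NAND H = H
G2 = in1 NOR G1 = H NOR H = L
G3 = in0 NAND G1 = L NAND H = H
G4 = G1 OR in2 OR G2 = H OR L OR L = H

G3 = H, G4 = H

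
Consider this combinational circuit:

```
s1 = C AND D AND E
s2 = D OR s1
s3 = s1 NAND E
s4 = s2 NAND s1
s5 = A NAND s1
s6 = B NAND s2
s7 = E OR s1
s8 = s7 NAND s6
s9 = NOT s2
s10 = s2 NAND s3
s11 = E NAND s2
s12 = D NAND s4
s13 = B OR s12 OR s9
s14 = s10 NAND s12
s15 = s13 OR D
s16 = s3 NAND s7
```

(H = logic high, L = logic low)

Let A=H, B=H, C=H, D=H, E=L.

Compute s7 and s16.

s7 = L, s16 = H

s1 = C AND D AND E = H AND H AND L = L
s3 = s1 NAND E = L NAND L = H
s7 = E OR s1 = L OR L = L
s16 = s3 NAND s7 = H NAND L = H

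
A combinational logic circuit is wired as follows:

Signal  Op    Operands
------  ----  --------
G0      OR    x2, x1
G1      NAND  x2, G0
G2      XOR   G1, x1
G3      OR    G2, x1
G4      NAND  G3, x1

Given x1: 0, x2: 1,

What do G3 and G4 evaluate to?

G3 = 0, G4 = 1

G0 = x2 OR x1 = 1 OR 0 = 1
G1 = x2 NAND G0 = 1 NAND 1 = 0
G2 = G1 XOR x1 = 0 XOR 0 = 0
G3 = G2 OR x1 = 0 OR 0 = 0
G4 = G3 NAND x1 = 0 NAND 0 = 1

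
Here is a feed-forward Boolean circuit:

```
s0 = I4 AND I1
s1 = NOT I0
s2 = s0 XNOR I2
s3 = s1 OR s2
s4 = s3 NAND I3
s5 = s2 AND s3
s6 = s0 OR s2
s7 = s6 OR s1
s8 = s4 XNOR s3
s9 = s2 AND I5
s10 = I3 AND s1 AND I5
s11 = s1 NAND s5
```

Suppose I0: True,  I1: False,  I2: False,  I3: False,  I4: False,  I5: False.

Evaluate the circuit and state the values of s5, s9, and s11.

s5 = True; s9 = False; s11 = True

s0 = I4 AND I1 = False AND False = False
s1 = NOT I0 = NOT True = False
s2 = s0 XNOR I2 = False XNOR False = True
s3 = s1 OR s2 = False OR True = True
s5 = s2 AND s3 = True AND True = True
s9 = s2 AND I5 = True AND False = False
s11 = s1 NAND s5 = False NAND True = True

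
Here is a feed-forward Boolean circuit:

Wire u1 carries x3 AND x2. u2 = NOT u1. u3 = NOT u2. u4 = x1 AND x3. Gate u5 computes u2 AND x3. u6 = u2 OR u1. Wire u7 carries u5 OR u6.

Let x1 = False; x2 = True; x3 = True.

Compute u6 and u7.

u1 = x3 AND x2 = True AND True = True
u2 = NOT u1 = NOT True = False
u5 = u2 AND x3 = False AND True = False
u6 = u2 OR u1 = False OR True = True
u7 = u5 OR u6 = False OR True = True

u6 = True, u7 = True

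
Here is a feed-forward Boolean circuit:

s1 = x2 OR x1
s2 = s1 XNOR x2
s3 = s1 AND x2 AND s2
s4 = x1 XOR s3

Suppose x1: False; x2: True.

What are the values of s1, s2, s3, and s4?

s1 = True, s2 = True, s3 = True, s4 = True

s1 = x2 OR x1 = True OR False = True
s2 = s1 XNOR x2 = True XNOR True = True
s3 = s1 AND x2 AND s2 = True AND True AND True = True
s4 = x1 XOR s3 = False XOR True = True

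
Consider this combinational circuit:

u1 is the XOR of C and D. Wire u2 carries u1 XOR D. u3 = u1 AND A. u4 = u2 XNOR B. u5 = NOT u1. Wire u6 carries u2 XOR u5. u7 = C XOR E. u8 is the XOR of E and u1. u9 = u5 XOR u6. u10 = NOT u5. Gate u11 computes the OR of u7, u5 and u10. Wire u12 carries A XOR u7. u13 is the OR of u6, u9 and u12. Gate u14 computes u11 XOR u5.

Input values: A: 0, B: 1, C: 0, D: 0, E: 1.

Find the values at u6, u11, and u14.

u6 = 1; u11 = 1; u14 = 0

u1 = C XOR D = 0 XOR 0 = 0
u2 = u1 XOR D = 0 XOR 0 = 0
u5 = NOT u1 = NOT 0 = 1
u6 = u2 XOR u5 = 0 XOR 1 = 1
u7 = C XOR E = 0 XOR 1 = 1
u10 = NOT u5 = NOT 1 = 0
u11 = u7 OR u5 OR u10 = 1 OR 1 OR 0 = 1
u14 = u11 XOR u5 = 1 XOR 1 = 0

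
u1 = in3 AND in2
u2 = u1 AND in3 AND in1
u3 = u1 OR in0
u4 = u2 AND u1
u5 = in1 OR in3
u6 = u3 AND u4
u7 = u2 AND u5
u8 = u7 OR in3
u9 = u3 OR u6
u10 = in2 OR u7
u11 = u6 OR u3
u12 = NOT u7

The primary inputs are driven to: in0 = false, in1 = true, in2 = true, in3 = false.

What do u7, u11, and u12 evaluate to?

u7 = false, u11 = false, u12 = true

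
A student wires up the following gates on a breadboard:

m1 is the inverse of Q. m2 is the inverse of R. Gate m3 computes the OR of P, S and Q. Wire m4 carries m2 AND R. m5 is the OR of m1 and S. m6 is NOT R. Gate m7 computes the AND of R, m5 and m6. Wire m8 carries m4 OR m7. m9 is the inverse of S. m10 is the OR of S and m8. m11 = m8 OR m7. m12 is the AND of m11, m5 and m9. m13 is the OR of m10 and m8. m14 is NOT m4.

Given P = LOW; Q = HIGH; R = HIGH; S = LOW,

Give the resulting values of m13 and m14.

m1 = NOT Q = NOT HIGH = LOW
m2 = NOT R = NOT HIGH = LOW
m4 = m2 AND R = LOW AND HIGH = LOW
m5 = m1 OR S = LOW OR LOW = LOW
m6 = NOT R = NOT HIGH = LOW
m7 = R AND m5 AND m6 = HIGH AND LOW AND LOW = LOW
m8 = m4 OR m7 = LOW OR LOW = LOW
m10 = S OR m8 = LOW OR LOW = LOW
m13 = m10 OR m8 = LOW OR LOW = LOW
m14 = NOT m4 = NOT LOW = HIGH

m13 = LOW  m14 = HIGH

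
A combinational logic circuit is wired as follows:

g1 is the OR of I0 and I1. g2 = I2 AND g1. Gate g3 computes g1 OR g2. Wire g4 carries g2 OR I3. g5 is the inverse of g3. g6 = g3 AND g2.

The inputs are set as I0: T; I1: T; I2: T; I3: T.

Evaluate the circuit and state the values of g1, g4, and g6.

g1 = T; g4 = T; g6 = T

g1 = I0 OR I1 = T OR T = T
g2 = I2 AND g1 = T AND T = T
g3 = g1 OR g2 = T OR T = T
g4 = g2 OR I3 = T OR T = T
g6 = g3 AND g2 = T AND T = T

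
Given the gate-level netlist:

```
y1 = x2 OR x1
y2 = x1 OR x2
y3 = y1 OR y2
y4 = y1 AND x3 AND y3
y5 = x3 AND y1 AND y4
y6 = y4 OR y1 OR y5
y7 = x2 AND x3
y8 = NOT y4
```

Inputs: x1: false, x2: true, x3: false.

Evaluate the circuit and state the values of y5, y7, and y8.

y5 = false; y7 = false; y8 = true

y1 = x2 OR x1 = true OR false = true
y2 = x1 OR x2 = false OR true = true
y3 = y1 OR y2 = true OR true = true
y4 = y1 AND x3 AND y3 = true AND false AND true = false
y5 = x3 AND y1 AND y4 = false AND true AND false = false
y7 = x2 AND x3 = true AND false = false
y8 = NOT y4 = NOT false = true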